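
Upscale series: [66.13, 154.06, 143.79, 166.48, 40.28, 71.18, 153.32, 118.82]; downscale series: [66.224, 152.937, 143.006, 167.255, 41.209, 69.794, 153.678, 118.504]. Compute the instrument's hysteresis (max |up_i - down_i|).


|66.13 - 66.224| = 0.0940
|154.06 - 152.937| = 1.1230
|143.79 - 143.006| = 0.7840
|166.48 - 167.255| = 0.7750
|40.28 - 41.209| = 0.9290
|71.18 - 69.794| = 1.3860
|153.32 - 153.678| = 0.3580
|118.82 - 118.504| = 0.3160
hysteresis = max(diffs) = 1.3860

1.3860


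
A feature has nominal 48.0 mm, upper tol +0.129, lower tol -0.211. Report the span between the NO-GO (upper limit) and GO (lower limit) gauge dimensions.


GO = nominal - lower_tol (smallest hole = maximum material condition)
GO = 48.0 - 0.211 = 47.789
NO-GO = nominal + upper_tol (largest hole = least material condition)
NO-GO = 48.0 + 0.129 = 48.129
spread = NO-GO - GO = 48.129 - 47.789 = 0.3400

0.3400


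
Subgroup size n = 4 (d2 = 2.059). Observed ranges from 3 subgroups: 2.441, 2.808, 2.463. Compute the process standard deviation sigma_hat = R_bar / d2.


R_bar = (2.441 + 2.808 + 2.463) / 3
R_bar = 7.712 / 3 = 2.5706667
sigma_hat = R_bar / d2 = 2.5706667 / 2.059 = 1.2485

1.2485


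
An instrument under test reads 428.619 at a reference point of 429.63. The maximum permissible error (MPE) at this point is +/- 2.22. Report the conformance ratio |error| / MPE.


e = indication - reference = 428.619 - 429.63 = -1.0110
|e| = 1.0110
ratio = |e| / MPE = 1.0110 / 2.22
ratio = 0.4554

0.4554


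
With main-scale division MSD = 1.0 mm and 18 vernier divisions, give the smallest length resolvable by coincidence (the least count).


LC = MSD / n_div
= 1.0 / 18
= 0.0556

0.0556


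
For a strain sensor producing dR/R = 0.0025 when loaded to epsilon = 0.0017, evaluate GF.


GF = (dR/R) / epsilon
= 0.0025 / 0.0017
= 1.4706

1.4706


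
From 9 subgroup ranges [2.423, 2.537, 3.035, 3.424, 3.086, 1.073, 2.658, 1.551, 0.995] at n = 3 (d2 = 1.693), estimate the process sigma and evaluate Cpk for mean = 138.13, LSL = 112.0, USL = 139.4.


R_bar = (2.423 + 2.537 + 3.035 + 3.424 + 3.086 + 1.073 + 2.658 + 1.551 + 0.995) / 9 = 2.3091111
sigma = R_bar / d2 = 2.3091111 / 1.693 = 1.3639168
Cp = (USL - LSL)/(6*sigma) = (139.4 - 112.0)/(6*1.3639168) = 3.3482
Cpu = (139.4 - 138.13)/(3*1.3639168) = 0.3104
Cpl = (138.13 - 112.0)/(3*1.3639168) = 6.3860
Cpk = min(Cpu, Cpl) = 0.3104

0.3104


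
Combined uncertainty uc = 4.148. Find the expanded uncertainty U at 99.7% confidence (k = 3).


U = k * uc
U = 3 * 4.148
U = 12.4440

12.4440


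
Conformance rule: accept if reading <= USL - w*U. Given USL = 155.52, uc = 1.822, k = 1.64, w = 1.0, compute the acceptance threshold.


U = k * uc = 1.64 * 1.822 = 2.98808
guard band g = w * U = 1.0 * 2.98808 = 2.98808
AL = USL - g = 155.52 - 2.98808
AL = 152.5319

152.5319


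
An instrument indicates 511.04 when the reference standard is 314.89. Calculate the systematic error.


Systematic error = measured - true
= 511.04 - 314.89
= 196.1500

196.1500


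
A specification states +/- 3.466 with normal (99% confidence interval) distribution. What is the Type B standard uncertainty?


u_B = half_width / 2.576
u_B = 3.466 / 2.576
u_B = 1.3455

1.3455


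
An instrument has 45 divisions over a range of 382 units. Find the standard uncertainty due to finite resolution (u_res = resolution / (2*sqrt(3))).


resolution = range / divisions
resolution = 382 / 45 = 8.4888889
u_res = resolution / (2*sqrt(3))
u_res = 8.4888889 / 3.4641016
u_res = 2.4505

2.4505


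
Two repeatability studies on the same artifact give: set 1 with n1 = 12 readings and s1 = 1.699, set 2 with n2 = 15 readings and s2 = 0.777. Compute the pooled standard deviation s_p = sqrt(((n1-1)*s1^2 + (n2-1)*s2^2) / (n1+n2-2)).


s_p = sqrt(((n1-1)*s1^2 + (n2-1)*s2^2) / (n1+n2-2))
numerator = (12-1)*1.699^2 + (15-1)*0.777^2 = 31.752611 + 8.452206 = 40.204817
denominator = 12 + 15 - 2 = 25
s_p^2 = 40.204817 / 25 = 1.6081927
s_p = sqrt(1.6081927) = 1.2681

1.2681


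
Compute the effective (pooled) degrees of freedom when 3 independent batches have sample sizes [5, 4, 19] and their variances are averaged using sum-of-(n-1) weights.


nu = sum_i (n_i - 1)
nu = ((5 - 1) + (4 - 1) + (19 - 1))
nu = 4 + 3 + 18
nu = 25

25


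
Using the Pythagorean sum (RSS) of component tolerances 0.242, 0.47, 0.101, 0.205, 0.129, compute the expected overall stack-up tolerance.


RSS = sqrt(0.242^2 + 0.47^2 + 0.101^2 + 0.205^2 + 0.129^2)
= sqrt(0.348331)
= 0.5902

0.5902


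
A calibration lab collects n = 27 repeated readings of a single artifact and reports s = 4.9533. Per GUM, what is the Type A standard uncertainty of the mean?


u_A = s / sqrt(n)
u_A = 4.9533 / sqrt(27)
u_A = 4.9533 / 5.1961524
u_A = 0.9533

0.9533


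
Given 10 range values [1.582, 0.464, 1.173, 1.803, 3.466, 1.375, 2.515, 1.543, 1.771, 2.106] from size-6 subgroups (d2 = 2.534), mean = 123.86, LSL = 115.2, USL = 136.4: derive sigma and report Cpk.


R_bar = (1.582 + 0.464 + 1.173 + 1.803 + 3.466 + 1.375 + 2.515 + 1.543 + 1.771 + 2.106) / 10 = 1.7798
sigma = R_bar / d2 = 1.7798 / 2.534 = 0.7023678
Cp = (USL - LSL)/(6*sigma) = (136.4 - 115.2)/(6*0.7023678) = 5.0306
Cpu = (136.4 - 123.86)/(3*0.7023678) = 5.9513
Cpl = (123.86 - 115.2)/(3*0.7023678) = 4.1099
Cpk = min(Cpu, Cpl) = 4.1099

4.1099


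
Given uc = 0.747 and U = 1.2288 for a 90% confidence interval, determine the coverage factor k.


k = U / uc
k = 1.2288 / 0.747
k = 1.645

1.645


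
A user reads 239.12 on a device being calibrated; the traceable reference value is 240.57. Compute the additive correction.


Correction = standard - reading
= 240.57 - 239.12
= 1.4500

1.4500


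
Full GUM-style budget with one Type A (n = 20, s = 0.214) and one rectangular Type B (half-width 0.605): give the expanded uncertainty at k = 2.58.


u_A = s / sqrt(n) = 0.214 / sqrt(20) = 0.047851855
u_B = half_width / sqrt(3) = 0.605 / sqrt(3) = 0.34929691
uc = sqrt(u_A^2 + u_B^2) = sqrt(0.047851855^2 + 0.34929691^2) = 0.3525594
U = k * uc = 2.58 * 0.3525594
U = 0.9096

0.9096


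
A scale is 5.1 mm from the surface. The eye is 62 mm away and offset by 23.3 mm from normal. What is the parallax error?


error = h * offset / d
= 5.1 * 23.3 / 62
= 1.9166

1.9166


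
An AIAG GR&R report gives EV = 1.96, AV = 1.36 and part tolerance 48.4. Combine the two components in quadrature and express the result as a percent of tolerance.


GRR = sqrt(EV^2 + AV^2) = sqrt(1.96^2 + 1.36^2) = 2.3856236
%GRR = GRR / tol * 100 = 2.3856236 / 48.4 * 100
%GRR = 4.9290

4.9290


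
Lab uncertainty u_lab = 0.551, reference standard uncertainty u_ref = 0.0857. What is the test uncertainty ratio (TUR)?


TUR = u_lab / u_ref
= 0.551 / 0.0857
= 6.4294

6.4294


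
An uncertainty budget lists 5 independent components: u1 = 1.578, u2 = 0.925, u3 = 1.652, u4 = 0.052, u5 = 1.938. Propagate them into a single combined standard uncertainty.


uc = sqrt(1.578^2 + 0.925^2 + 1.652^2 + 0.052^2 + 1.938^2)
uc = sqrt(9.833361)
uc = 3.1358

3.1358


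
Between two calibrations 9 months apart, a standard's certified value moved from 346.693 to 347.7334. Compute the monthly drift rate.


rate = (v2 - v1) / months
= (347.7334 - 346.693) / 9
= 1.0404 / 9
= 0.1156

0.1156


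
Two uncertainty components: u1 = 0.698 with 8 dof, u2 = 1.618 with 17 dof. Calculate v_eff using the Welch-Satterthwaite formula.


uc = sqrt(u1^2 + u2^2) = sqrt(0.698^2 + 1.618^2) = 1.7621373
v_eff = uc^4 / (u1^4/v1 + u2^4/v2)
= 1.7621373^4 / (0.698^4/8 + 1.618^4/17)
= 9.6418191 / 0.43281956
v_eff = 22.2768

22.2768


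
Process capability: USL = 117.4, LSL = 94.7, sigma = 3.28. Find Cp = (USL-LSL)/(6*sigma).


Cp = (USL - LSL) / (6 * sigma)
= (117.4 - 94.7) / (6 * 3.28)
= 22.7000 / 19.6800
= 1.1535

1.1535


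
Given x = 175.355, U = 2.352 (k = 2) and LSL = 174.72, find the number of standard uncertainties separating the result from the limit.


u = U / k = 2.352 / 2 = 1.176
margin = |LSL - x| = |174.72 - 175.355| = 0.635
z = margin / u = 0.635 / 1.176
z = 0.5400

0.5400


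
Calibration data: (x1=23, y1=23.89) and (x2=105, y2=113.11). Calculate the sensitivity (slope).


slope = (y2 - y1) / (x2 - x1)
= (113.11 - 23.89) / (105 - 23)
= 89.2200 / 82
= 1.0880

1.0880


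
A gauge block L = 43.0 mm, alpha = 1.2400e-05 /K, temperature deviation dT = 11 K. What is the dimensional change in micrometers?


dL = L * alpha * dT
= 43.0 * 1.2400e-05 * 11
= 0.0058652 mm
dL_um = 0.0058652 * 1000 = 5.8652 um

5.8652


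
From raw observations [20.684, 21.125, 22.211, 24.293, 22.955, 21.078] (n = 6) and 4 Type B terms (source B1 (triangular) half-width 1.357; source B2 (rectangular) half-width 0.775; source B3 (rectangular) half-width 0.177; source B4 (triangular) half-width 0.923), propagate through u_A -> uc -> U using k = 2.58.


mean = (20.684 + 21.125 + 22.211 + 24.293 + 22.955 + 21.078) / 6 = 22.05766667
s = sqrt(sum((x - mean)^2)/(n-1)) = 1.381449
u_A = s / sqrt(n) = 1.381449 / sqrt(6) = 0.56397419
u_B1 = 1.357 / sqrt(6) = 0.55399293
u_B2 = 0.775 / sqrt(3) = 0.44744646
u_B3 = 0.177 / sqrt(3) = 0.102191
u_B4 = 0.923 / sqrt(6) = 0.37681317
uc = sqrt(0.56397419^2 + 0.55399293^2 + 0.44744646^2 + 0.102191^2 + 0.37681317^2) = 0.98874393
U = k * uc = 2.58 * 0.98874393
U = 2.5510

2.5510


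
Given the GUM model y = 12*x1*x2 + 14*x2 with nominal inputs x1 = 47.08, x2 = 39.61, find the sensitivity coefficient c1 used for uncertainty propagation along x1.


y = 12*x1*x2 + 14*x2
dy/dx1 = 12*x2
Evaluate at x2 = 39.61: c1 = 12 * 39.61
c1 = 475.3200

475.3200


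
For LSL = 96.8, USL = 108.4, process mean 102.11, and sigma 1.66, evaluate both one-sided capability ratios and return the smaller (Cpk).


Cpu = (USL - mean) / (3*sigma) = (108.4 - 102.11) / (3*1.66) = 1.2631
Cpl = (mean - LSL) / (3*sigma) = (102.11 - 96.8) / (3*1.66) = 1.0663
Cpk = min(Cpu, Cpl) = 1.0663

1.0663


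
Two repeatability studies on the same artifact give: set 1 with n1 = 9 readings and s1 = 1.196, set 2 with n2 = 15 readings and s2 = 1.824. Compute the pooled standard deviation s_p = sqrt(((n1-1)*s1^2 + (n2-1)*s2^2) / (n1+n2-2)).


s_p = sqrt(((n1-1)*s1^2 + (n2-1)*s2^2) / (n1+n2-2))
numerator = (9-1)*1.196^2 + (15-1)*1.824^2 = 11.443328 + 46.577664 = 58.020992
denominator = 9 + 15 - 2 = 22
s_p^2 = 58.020992 / 22 = 2.6373178
s_p = sqrt(2.6373178) = 1.6240

1.6240


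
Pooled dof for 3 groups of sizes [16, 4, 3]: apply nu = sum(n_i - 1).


nu = sum_i (n_i - 1)
nu = ((16 - 1) + (4 - 1) + (3 - 1))
nu = 15 + 3 + 2
nu = 20

20


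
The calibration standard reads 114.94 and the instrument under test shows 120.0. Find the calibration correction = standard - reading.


Correction = standard - reading
= 114.94 - 120.0
= -5.0600

-5.0600


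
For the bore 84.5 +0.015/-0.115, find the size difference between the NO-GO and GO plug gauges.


GO = nominal - lower_tol (smallest hole = maximum material condition)
GO = 84.5 - 0.115 = 84.385
NO-GO = nominal + upper_tol (largest hole = least material condition)
NO-GO = 84.5 + 0.015 = 84.515
spread = NO-GO - GO = 84.515 - 84.385 = 0.1300

0.1300


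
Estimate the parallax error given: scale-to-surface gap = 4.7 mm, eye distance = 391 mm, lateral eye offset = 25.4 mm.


error = h * offset / d
= 4.7 * 25.4 / 391
= 0.3053

0.3053


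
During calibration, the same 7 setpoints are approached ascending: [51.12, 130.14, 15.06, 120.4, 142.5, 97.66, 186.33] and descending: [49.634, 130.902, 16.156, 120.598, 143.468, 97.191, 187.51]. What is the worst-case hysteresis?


|51.12 - 49.634| = 1.4860
|130.14 - 130.902| = 0.7620
|15.06 - 16.156| = 1.0960
|120.4 - 120.598| = 0.1980
|142.5 - 143.468| = 0.9680
|97.66 - 97.191| = 0.4690
|186.33 - 187.51| = 1.1800
hysteresis = max(diffs) = 1.4860

1.4860


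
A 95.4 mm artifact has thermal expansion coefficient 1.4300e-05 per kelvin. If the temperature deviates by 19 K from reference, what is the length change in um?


dL = L * alpha * dT
= 95.4 * 1.4300e-05 * 19
= 0.0259202 mm
dL_um = 0.0259202 * 1000 = 25.9202 um

25.9202


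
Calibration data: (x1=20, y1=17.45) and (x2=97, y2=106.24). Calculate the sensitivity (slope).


slope = (y2 - y1) / (x2 - x1)
= (106.24 - 17.45) / (97 - 20)
= 88.7900 / 77
= 1.1531

1.1531


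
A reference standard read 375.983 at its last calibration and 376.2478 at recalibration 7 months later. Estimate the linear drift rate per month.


rate = (v2 - v1) / months
= (376.2478 - 375.983) / 7
= 0.2648 / 7
= 0.0378

0.0378


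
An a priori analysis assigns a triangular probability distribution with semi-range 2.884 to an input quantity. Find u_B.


u_B = half_width / sqrt(6)
u_B = 2.884 / 2.4494897
u_B = 1.1774

1.1774


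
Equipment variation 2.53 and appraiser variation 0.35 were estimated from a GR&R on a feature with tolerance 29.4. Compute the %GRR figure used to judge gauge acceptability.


GRR = sqrt(EV^2 + AV^2) = sqrt(2.53^2 + 0.35^2) = 2.5540948
%GRR = GRR / tol * 100 = 2.5540948 / 29.4 * 100
%GRR = 8.6874

8.6874


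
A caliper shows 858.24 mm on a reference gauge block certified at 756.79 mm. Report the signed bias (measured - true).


Systematic error = measured - true
= 858.24 - 756.79
= 101.4500

101.4500


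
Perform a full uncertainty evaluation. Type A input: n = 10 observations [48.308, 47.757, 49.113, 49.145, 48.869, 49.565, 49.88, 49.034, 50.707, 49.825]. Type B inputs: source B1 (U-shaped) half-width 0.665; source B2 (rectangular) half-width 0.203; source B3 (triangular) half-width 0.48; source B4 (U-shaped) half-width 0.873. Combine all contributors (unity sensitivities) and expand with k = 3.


mean = (48.308 + 47.757 + 49.113 + 49.145 + 48.869 + 49.565 + 49.88 + 49.034 + 50.707 + 49.825) / 10 = 49.2203
s = sqrt(sum((x - mean)^2)/(n-1)) = 0.83525127
u_A = s / sqrt(n) = 0.83525127 / sqrt(10) = 0.26412964
u_B1 = 0.665 / sqrt(2) = 0.47022601
u_B2 = 0.203 / sqrt(3) = 0.1172021
u_B3 = 0.48 / sqrt(6) = 0.19595918
u_B4 = 0.873 / sqrt(2) = 0.61730422
uc = sqrt(0.26412964^2 + 0.47022601^2 + 0.1172021^2 + 0.19595918^2 + 0.61730422^2) = 0.85092761
U = k * uc = 3 * 0.85092761
U = 2.5528

2.5528


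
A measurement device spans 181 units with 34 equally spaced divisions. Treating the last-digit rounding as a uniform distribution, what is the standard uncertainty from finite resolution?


resolution = range / divisions
resolution = 181 / 34 = 5.3235294
u_res = resolution / (2*sqrt(3))
u_res = 5.3235294 / 3.4641016
u_res = 1.5368

1.5368


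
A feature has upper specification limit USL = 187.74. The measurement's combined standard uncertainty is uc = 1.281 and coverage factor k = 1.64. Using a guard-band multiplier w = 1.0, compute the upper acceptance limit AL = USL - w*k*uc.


U = k * uc = 1.64 * 1.281 = 2.10084
guard band g = w * U = 1.0 * 2.10084 = 2.10084
AL = USL - g = 187.74 - 2.10084
AL = 185.6392

185.6392


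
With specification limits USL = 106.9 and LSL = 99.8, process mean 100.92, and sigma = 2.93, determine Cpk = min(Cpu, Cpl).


Cpu = (USL - mean) / (3*sigma) = (106.9 - 100.92) / (3*2.93) = 0.6803
Cpl = (mean - LSL) / (3*sigma) = (100.92 - 99.8) / (3*2.93) = 0.1274
Cpk = min(Cpu, Cpl) = 0.1274

0.1274


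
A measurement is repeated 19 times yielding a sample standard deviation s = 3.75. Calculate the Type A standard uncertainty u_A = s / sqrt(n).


u_A = s / sqrt(n)
u_A = 3.75 / sqrt(19)
u_A = 3.75 / 4.3588989
u_A = 0.8603

0.8603


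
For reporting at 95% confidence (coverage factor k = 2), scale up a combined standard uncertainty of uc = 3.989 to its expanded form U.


U = k * uc
U = 2 * 3.989
U = 7.9780

7.9780


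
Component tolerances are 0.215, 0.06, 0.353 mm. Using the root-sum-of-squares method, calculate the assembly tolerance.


RSS = sqrt(0.215^2 + 0.06^2 + 0.353^2)
= sqrt(0.174434)
= 0.4177

0.4177


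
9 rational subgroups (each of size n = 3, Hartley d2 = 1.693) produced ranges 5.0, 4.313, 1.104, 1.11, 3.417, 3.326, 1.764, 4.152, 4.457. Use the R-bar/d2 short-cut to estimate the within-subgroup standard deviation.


R_bar = (5.0 + 4.313 + 1.104 + 1.11 + 3.417 + 3.326 + 1.764 + 4.152 + 4.457) / 9
R_bar = 28.643 / 9 = 3.1825556
sigma_hat = R_bar / d2 = 3.1825556 / 1.693 = 1.8798

1.8798


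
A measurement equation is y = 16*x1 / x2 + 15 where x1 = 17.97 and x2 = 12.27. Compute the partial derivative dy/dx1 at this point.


y = 16*x1 / x2 + 15
dy/dx1 = 16/x2
Evaluate at x2 = 12.27: c1 = 16 / 12.27
c1 = 1.3040

1.3040


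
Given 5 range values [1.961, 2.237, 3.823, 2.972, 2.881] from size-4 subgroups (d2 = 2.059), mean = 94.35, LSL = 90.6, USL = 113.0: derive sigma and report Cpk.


R_bar = (1.961 + 2.237 + 3.823 + 2.972 + 2.881) / 5 = 2.7748
sigma = R_bar / d2 = 2.7748 / 2.059 = 1.3476445
Cp = (USL - LSL)/(6*sigma) = (113.0 - 90.6)/(6*1.3476445) = 2.7703
Cpu = (113.0 - 94.35)/(3*1.3476445) = 4.6130
Cpl = (94.35 - 90.6)/(3*1.3476445) = 0.9275
Cpk = min(Cpu, Cpl) = 0.9275

0.9275


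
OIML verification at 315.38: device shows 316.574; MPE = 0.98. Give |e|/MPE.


e = indication - reference = 316.574 - 315.38 = 1.1940
|e| = 1.1940
ratio = |e| / MPE = 1.1940 / 0.98
ratio = 1.2184

1.2184


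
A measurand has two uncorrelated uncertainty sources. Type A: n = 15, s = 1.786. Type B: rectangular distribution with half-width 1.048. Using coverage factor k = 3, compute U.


u_A = s / sqrt(n) = 1.786 / sqrt(15) = 0.46114322
u_B = half_width / sqrt(3) = 1.048 / sqrt(3) = 0.60506308
uc = sqrt(u_A^2 + u_B^2) = sqrt(0.46114322^2 + 0.60506308^2) = 0.76075909
U = k * uc = 3 * 0.76075909
U = 2.2823

2.2823


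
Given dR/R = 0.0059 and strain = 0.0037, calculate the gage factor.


GF = (dR/R) / epsilon
= 0.0059 / 0.0037
= 1.5946

1.5946


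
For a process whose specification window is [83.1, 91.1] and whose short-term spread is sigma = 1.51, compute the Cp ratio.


Cp = (USL - LSL) / (6 * sigma)
= (91.1 - 83.1) / (6 * 1.51)
= 8.0000 / 9.0600
= 0.8830

0.8830


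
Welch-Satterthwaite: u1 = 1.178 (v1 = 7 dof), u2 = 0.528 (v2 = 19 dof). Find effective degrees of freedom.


uc = sqrt(u1^2 + u2^2) = sqrt(1.178^2 + 0.528^2) = 1.2909175
v_eff = uc^4 / (u1^4/v1 + u2^4/v2)
= 1.2909175^4 / (1.178^4/7 + 0.528^4/19)
= 2.7771156 / 0.27918582
v_eff = 9.9472

9.9472


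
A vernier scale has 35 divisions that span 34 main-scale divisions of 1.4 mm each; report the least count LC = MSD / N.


LC = MSD / n_div
= 1.4 / 35
= 0.0400

0.0400


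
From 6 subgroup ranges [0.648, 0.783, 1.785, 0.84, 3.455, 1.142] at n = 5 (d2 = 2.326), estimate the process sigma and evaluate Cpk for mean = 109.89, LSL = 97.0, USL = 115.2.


R_bar = (0.648 + 0.783 + 1.785 + 0.84 + 3.455 + 1.142) / 6 = 1.4421667
sigma = R_bar / d2 = 1.4421667 / 2.326 = 0.62002008
Cp = (USL - LSL)/(6*sigma) = (115.2 - 97.0)/(6*0.62002008) = 4.8923
Cpu = (115.2 - 109.89)/(3*0.62002008) = 2.8547
Cpl = (109.89 - 97.0)/(3*0.62002008) = 6.9299
Cpk = min(Cpu, Cpl) = 2.8547

2.8547


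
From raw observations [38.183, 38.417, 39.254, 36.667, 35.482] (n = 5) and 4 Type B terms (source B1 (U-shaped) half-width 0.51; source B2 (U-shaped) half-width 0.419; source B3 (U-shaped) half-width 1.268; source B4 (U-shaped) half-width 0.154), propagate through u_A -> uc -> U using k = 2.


mean = (38.183 + 38.417 + 39.254 + 36.667 + 35.482) / 5 = 37.6006
s = sqrt(sum((x - mean)^2)/(n-1)) = 1.5082693
u_A = s / sqrt(n) = 1.5082693 / sqrt(5) = 0.67451854
u_B1 = 0.51 / sqrt(2) = 0.36062446
u_B2 = 0.419 / sqrt(2) = 0.29627774
u_B3 = 1.268 / sqrt(2) = 0.8966114
u_B4 = 0.154 / sqrt(2) = 0.10889444
uc = sqrt(0.67451854^2 + 0.36062446^2 + 0.29627774^2 + 0.8966114^2 + 0.10889444^2) = 1.220072
U = k * uc = 2 * 1.220072
U = 2.4401

2.4401


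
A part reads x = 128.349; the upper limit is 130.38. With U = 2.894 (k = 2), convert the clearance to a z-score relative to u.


u = U / k = 2.894 / 2 = 1.447
margin = |USL - x| = |130.38 - 128.349| = 2.031
z = margin / u = 2.031 / 1.447
z = 1.4036

1.4036


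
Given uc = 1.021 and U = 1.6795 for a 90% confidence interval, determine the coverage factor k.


k = U / uc
k = 1.6795 / 1.021
k = 1.645

1.645


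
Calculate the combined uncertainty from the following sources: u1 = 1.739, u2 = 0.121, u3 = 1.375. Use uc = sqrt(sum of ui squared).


uc = sqrt(1.739^2 + 0.121^2 + 1.375^2)
uc = sqrt(4.929387)
uc = 2.2202

2.2202


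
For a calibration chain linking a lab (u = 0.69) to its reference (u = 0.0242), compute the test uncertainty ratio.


TUR = u_lab / u_ref
= 0.69 / 0.0242
= 28.5124

28.5124


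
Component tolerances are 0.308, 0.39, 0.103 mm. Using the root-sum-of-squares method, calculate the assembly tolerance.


RSS = sqrt(0.308^2 + 0.39^2 + 0.103^2)
= sqrt(0.257573)
= 0.5075

0.5075


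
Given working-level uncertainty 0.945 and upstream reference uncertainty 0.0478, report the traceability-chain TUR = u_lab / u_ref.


TUR = u_lab / u_ref
= 0.945 / 0.0478
= 19.7699

19.7699


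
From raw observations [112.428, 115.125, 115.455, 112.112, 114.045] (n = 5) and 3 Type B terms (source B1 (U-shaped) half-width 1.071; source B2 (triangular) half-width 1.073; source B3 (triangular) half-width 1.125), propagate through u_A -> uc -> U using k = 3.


mean = (112.428 + 115.125 + 115.455 + 112.112 + 114.045) / 5 = 113.833
s = sqrt(sum((x - mean)^2)/(n-1)) = 1.5232332
u_A = s / sqrt(n) = 1.5232332 / sqrt(5) = 0.6812106
u_B1 = 1.071 / sqrt(2) = 0.75731136
u_B2 = 1.073 / sqrt(6) = 0.43805042
u_B3 = 1.125 / sqrt(6) = 0.45927933
uc = sqrt(0.6812106^2 + 0.75731136^2 + 0.43805042^2 + 0.45927933^2) = 1.2001642
U = k * uc = 3 * 1.2001642
U = 3.6005

3.6005


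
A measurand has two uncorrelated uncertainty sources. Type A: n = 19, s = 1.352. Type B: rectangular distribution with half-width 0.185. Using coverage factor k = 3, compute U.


u_A = s / sqrt(n) = 1.352 / sqrt(19) = 0.31017007
u_B = half_width / sqrt(3) = 0.185 / sqrt(3) = 0.1068098
uc = sqrt(u_A^2 + u_B^2) = sqrt(0.31017007^2 + 0.1068098^2) = 0.32804543
U = k * uc = 3 * 0.32804543
U = 0.9841

0.9841


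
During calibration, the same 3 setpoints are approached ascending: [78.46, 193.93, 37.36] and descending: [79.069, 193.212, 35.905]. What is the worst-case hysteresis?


|78.46 - 79.069| = 0.6090
|193.93 - 193.212| = 0.7180
|37.36 - 35.905| = 1.4550
hysteresis = max(diffs) = 1.4550

1.4550


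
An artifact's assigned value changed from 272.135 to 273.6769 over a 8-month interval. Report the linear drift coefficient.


rate = (v2 - v1) / months
= (273.6769 - 272.135) / 8
= 1.5419 / 8
= 0.1927

0.1927


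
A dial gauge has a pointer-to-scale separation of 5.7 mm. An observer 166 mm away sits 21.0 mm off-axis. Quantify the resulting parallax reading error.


error = h * offset / d
= 5.7 * 21.0 / 166
= 0.7211

0.7211


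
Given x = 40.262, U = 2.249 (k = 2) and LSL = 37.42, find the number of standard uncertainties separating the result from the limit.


u = U / k = 2.249 / 2 = 1.1245
margin = |LSL - x| = |37.42 - 40.262| = 2.842
z = margin / u = 2.842 / 1.1245
z = 2.5273

2.5273


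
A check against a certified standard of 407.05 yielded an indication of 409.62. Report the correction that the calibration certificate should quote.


Correction = standard - reading
= 407.05 - 409.62
= -2.5700

-2.5700


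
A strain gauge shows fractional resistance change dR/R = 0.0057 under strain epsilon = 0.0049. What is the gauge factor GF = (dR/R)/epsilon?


GF = (dR/R) / epsilon
= 0.0057 / 0.0049
= 1.1633

1.1633


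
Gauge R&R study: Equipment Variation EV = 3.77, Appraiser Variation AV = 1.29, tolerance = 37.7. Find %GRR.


GRR = sqrt(EV^2 + AV^2) = sqrt(3.77^2 + 1.29^2) = 3.9845953
%GRR = GRR / tol * 100 = 3.9845953 / 37.7 * 100
%GRR = 10.5692

10.5692


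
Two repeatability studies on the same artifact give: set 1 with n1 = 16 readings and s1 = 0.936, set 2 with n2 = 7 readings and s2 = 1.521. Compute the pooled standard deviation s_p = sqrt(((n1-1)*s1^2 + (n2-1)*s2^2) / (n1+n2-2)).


s_p = sqrt(((n1-1)*s1^2 + (n2-1)*s2^2) / (n1+n2-2))
numerator = (16-1)*0.936^2 + (7-1)*1.521^2 = 13.14144 + 13.880646 = 27.022086
denominator = 16 + 7 - 2 = 21
s_p^2 = 27.022086 / 21 = 1.286766
s_p = sqrt(1.286766) = 1.1344

1.1344


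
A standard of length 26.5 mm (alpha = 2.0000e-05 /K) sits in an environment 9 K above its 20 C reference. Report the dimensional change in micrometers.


dL = L * alpha * dT
= 26.5 * 2.0000e-05 * 9
= 0.0047700 mm
dL_um = 0.0047700 * 1000 = 4.7700 um

4.7700


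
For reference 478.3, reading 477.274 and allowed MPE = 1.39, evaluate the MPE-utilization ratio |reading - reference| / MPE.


e = indication - reference = 477.274 - 478.3 = -1.0260
|e| = 1.0260
ratio = |e| / MPE = 1.0260 / 1.39
ratio = 0.7381

0.7381


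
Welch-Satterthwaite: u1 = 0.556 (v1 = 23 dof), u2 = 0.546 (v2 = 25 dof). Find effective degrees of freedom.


uc = sqrt(u1^2 + u2^2) = sqrt(0.556^2 + 0.546^2) = 0.77926376
v_eff = uc^4 / (u1^4/v1 + u2^4/v2)
= 0.77926376^4 / (0.556^4/23 + 0.546^4/25)
= 0.368755 / 0.0077099289
v_eff = 47.8286

47.8286


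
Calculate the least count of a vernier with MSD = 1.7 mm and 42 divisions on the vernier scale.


LC = MSD / n_div
= 1.7 / 42
= 0.0405

0.0405


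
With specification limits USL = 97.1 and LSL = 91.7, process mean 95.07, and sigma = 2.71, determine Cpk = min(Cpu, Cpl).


Cpu = (USL - mean) / (3*sigma) = (97.1 - 95.07) / (3*2.71) = 0.2497
Cpl = (mean - LSL) / (3*sigma) = (95.07 - 91.7) / (3*2.71) = 0.4145
Cpk = min(Cpu, Cpl) = 0.2497

0.2497


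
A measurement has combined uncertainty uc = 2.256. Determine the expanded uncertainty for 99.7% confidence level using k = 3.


U = k * uc
U = 3 * 2.256
U = 6.7680

6.7680


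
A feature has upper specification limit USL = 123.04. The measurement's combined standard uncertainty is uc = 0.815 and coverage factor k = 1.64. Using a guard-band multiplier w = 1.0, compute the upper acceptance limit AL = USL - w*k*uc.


U = k * uc = 1.64 * 0.815 = 1.3366
guard band g = w * U = 1.0 * 1.3366 = 1.3366
AL = USL - g = 123.04 - 1.3366
AL = 121.7034

121.7034


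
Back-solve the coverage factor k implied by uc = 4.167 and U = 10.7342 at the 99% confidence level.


k = U / uc
k = 10.7342 / 4.167
k = 2.576

2.576


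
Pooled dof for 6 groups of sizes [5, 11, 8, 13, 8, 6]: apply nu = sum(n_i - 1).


nu = sum_i (n_i - 1)
nu = ((5 - 1) + (11 - 1) + (8 - 1) + (13 - 1) + (8 - 1) + (6 - 1))
nu = 4 + 10 + 7 + 12 + 7 + 5
nu = 45

45


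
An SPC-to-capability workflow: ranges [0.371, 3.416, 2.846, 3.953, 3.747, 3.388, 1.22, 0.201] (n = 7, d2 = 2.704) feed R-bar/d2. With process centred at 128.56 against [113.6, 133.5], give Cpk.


R_bar = (0.371 + 3.416 + 2.846 + 3.953 + 3.747 + 3.388 + 1.22 + 0.201) / 8 = 2.39275
sigma = R_bar / d2 = 2.39275 / 2.704 = 0.88489275
Cp = (USL - LSL)/(6*sigma) = (133.5 - 113.6)/(6*0.88489275) = 3.7481
Cpu = (133.5 - 128.56)/(3*0.88489275) = 1.8609
Cpl = (128.56 - 113.6)/(3*0.88489275) = 5.6353
Cpk = min(Cpu, Cpl) = 1.8609

1.8609


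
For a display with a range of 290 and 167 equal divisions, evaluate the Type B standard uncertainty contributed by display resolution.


resolution = range / divisions
resolution = 290 / 167 = 1.7365269
u_res = resolution / (2*sqrt(3))
u_res = 1.7365269 / 3.4641016
u_res = 0.5013

0.5013


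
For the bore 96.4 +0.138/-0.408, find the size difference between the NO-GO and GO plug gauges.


GO = nominal - lower_tol (smallest hole = maximum material condition)
GO = 96.4 - 0.408 = 95.992
NO-GO = nominal + upper_tol (largest hole = least material condition)
NO-GO = 96.4 + 0.138 = 96.538
spread = NO-GO - GO = 96.538 - 95.992 = 0.5460

0.5460


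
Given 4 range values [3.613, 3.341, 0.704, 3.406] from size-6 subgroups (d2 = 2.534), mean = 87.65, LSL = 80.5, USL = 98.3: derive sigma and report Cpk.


R_bar = (3.613 + 3.341 + 0.704 + 3.406) / 4 = 2.766
sigma = R_bar / d2 = 2.766 / 2.534 = 1.0915549
Cp = (USL - LSL)/(6*sigma) = (98.3 - 80.5)/(6*1.0915549) = 2.7178
Cpu = (98.3 - 87.65)/(3*1.0915549) = 3.2522
Cpl = (87.65 - 80.5)/(3*1.0915549) = 2.1834
Cpk = min(Cpu, Cpl) = 2.1834

2.1834


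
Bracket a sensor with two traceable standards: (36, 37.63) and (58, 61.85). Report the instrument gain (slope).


slope = (y2 - y1) / (x2 - x1)
= (61.85 - 37.63) / (58 - 36)
= 24.2200 / 22
= 1.1009

1.1009


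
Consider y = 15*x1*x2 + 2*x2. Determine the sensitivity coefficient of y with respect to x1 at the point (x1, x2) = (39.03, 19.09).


y = 15*x1*x2 + 2*x2
dy/dx1 = 15*x2
Evaluate at x2 = 19.09: c1 = 15 * 19.09
c1 = 286.3500

286.3500


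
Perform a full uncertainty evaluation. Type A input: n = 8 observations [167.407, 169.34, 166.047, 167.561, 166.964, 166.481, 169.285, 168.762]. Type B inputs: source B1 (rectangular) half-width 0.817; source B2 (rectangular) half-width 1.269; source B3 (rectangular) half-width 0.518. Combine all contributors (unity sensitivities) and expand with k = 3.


mean = (167.407 + 169.34 + 166.047 + 167.561 + 166.964 + 166.481 + 169.285 + 168.762) / 8 = 167.730875
s = sqrt(sum((x - mean)^2)/(n-1)) = 1.2641925
u_A = s / sqrt(n) = 1.2641925 / sqrt(8) = 0.44695954
u_B1 = 0.817 / sqrt(3) = 0.47169517
u_B2 = 1.269 / sqrt(3) = 0.73265749
u_B3 = 0.518 / sqrt(3) = 0.29906744
uc = sqrt(0.44695954^2 + 0.47169517^2 + 0.73265749^2 + 0.29906744^2) = 1.0239617
U = k * uc = 3 * 1.0239617
U = 3.0719

3.0719


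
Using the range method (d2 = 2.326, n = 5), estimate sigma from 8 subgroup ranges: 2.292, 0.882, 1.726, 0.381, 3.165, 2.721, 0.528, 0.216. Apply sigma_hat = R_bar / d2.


R_bar = (2.292 + 0.882 + 1.726 + 0.381 + 3.165 + 2.721 + 0.528 + 0.216) / 8
R_bar = 11.911 / 8 = 1.488875
sigma_hat = R_bar / d2 = 1.488875 / 2.326 = 0.6401

0.6401


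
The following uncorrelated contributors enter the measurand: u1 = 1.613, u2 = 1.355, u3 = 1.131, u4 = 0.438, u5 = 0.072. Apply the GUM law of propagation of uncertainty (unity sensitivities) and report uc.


uc = sqrt(1.613^2 + 1.355^2 + 1.131^2 + 0.438^2 + 0.072^2)
uc = sqrt(5.913983)
uc = 2.4319

2.4319


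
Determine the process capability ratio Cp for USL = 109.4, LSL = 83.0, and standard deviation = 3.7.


Cp = (USL - LSL) / (6 * sigma)
= (109.4 - 83.0) / (6 * 3.7)
= 26.4000 / 22.2000
= 1.1892

1.1892


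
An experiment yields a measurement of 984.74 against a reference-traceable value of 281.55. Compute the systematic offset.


Systematic error = measured - true
= 984.74 - 281.55
= 703.1900

703.1900


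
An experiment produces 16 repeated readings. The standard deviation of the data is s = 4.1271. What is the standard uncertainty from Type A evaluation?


u_A = s / sqrt(n)
u_A = 4.1271 / sqrt(16)
u_A = 4.1271 / 4
u_A = 1.0318

1.0318


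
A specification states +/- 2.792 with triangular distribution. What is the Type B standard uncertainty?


u_B = half_width / sqrt(6)
u_B = 2.792 / 2.4494897
u_B = 1.1398

1.1398


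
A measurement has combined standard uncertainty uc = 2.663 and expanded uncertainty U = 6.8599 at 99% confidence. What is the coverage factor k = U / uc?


k = U / uc
k = 6.8599 / 2.663
k = 2.576

2.576


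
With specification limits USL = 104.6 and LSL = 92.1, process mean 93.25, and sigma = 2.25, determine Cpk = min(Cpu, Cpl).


Cpu = (USL - mean) / (3*sigma) = (104.6 - 93.25) / (3*2.25) = 1.6815
Cpl = (mean - LSL) / (3*sigma) = (93.25 - 92.1) / (3*2.25) = 0.1704
Cpk = min(Cpu, Cpl) = 0.1704

0.1704


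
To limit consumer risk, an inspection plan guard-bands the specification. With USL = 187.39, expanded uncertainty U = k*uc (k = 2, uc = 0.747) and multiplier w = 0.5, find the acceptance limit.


U = k * uc = 2 * 0.747 = 1.494
guard band g = w * U = 0.5 * 1.494 = 0.747
AL = USL - g = 187.39 - 0.747
AL = 186.6430

186.6430


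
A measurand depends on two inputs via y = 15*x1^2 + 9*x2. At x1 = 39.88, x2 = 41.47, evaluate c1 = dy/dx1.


y = 15*x1^2 + 9*x2
dy/dx1 = 2*15*x1
Evaluate at x1 = 39.88: c1 = 30 * 39.88
c1 = 1196.4000

1196.4000


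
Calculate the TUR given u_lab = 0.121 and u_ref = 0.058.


TUR = u_lab / u_ref
= 0.121 / 0.058
= 2.0862

2.0862


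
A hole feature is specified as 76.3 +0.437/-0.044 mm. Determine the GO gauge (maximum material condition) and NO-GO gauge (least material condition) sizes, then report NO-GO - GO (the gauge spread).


GO = nominal - lower_tol (smallest hole = maximum material condition)
GO = 76.3 - 0.044 = 76.256
NO-GO = nominal + upper_tol (largest hole = least material condition)
NO-GO = 76.3 + 0.437 = 76.737
spread = NO-GO - GO = 76.737 - 76.256 = 0.4810

0.4810


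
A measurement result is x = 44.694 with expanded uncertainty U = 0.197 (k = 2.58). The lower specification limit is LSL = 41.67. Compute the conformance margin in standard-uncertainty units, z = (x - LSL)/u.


u = U / k = 0.197 / 2.58 = 0.076356589
margin = |LSL - x| = |41.67 - 44.694| = 3.024
z = margin / u = 3.024 / 0.076356589
z = 39.6037

39.6037


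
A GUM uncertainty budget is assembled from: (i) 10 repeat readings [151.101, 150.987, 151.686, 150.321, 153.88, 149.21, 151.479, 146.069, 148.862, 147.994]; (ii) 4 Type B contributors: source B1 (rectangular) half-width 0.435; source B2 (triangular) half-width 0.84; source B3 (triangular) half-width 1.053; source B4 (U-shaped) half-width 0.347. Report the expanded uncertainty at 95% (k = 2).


mean = (151.101 + 150.987 + 151.686 + 150.321 + 153.88 + 149.21 + 151.479 + 146.069 + 148.862 + 147.994) / 10 = 150.1589
s = sqrt(sum((x - mean)^2)/(n-1)) = 2.1989214
u_A = s / sqrt(n) = 2.1989214 / sqrt(10) = 0.69536
u_B1 = 0.435 / sqrt(3) = 0.25114737
u_B2 = 0.84 / sqrt(6) = 0.34292856
u_B3 = 1.053 / sqrt(6) = 0.42988545
u_B4 = 0.347 / sqrt(2) = 0.24536605
uc = sqrt(0.69536^2 + 0.25114737^2 + 0.34292856^2 + 0.42988545^2 + 0.24536605^2) = 0.95352322
U = k * uc = 2 * 0.95352322
U = 1.9070

1.9070


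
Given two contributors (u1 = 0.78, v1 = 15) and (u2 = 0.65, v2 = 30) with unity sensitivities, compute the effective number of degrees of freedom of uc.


uc = sqrt(u1^2 + u2^2) = sqrt(0.78^2 + 0.65^2) = 1.0153325
v_eff = uc^4 / (u1^4/v1 + u2^4/v2)
= 1.0153325^4 / (0.78^4/15 + 0.65^4/30)
= 1.062755 / 0.030626912
v_eff = 34.7000

34.7000


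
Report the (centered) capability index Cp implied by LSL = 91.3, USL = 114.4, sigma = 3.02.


Cp = (USL - LSL) / (6 * sigma)
= (114.4 - 91.3) / (6 * 3.02)
= 23.1000 / 18.1200
= 1.2748

1.2748


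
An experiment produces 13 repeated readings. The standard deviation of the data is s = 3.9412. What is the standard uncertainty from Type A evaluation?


u_A = s / sqrt(n)
u_A = 3.9412 / sqrt(13)
u_A = 3.9412 / 3.6055513
u_A = 1.0931

1.0931


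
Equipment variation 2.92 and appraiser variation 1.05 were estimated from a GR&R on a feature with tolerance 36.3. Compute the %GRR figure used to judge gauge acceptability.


GRR = sqrt(EV^2 + AV^2) = sqrt(2.92^2 + 1.05^2) = 3.1030469
%GRR = GRR / tol * 100 = 3.1030469 / 36.3 * 100
%GRR = 8.5483

8.5483


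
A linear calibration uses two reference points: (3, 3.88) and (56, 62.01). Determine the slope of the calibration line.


slope = (y2 - y1) / (x2 - x1)
= (62.01 - 3.88) / (56 - 3)
= 58.1300 / 53
= 1.0968

1.0968


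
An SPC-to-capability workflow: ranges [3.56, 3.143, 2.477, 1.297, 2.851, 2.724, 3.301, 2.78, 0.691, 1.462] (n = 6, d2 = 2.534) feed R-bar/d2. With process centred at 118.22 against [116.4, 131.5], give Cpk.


R_bar = (3.56 + 3.143 + 2.477 + 1.297 + 2.851 + 2.724 + 3.301 + 2.78 + 0.691 + 1.462) / 10 = 2.4286
sigma = R_bar / d2 = 2.4286 / 2.534 = 0.95840568
Cp = (USL - LSL)/(6*sigma) = (131.5 - 116.4)/(6*0.95840568) = 2.6259
Cpu = (131.5 - 118.22)/(3*0.95840568) = 4.6188
Cpl = (118.22 - 116.4)/(3*0.95840568) = 0.6330
Cpk = min(Cpu, Cpl) = 0.6330

0.6330


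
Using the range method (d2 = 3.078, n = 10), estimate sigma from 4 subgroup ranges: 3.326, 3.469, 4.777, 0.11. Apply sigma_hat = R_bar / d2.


R_bar = (3.326 + 3.469 + 4.777 + 0.11) / 4
R_bar = 11.682 / 4 = 2.9205
sigma_hat = R_bar / d2 = 2.9205 / 3.078 = 0.9488

0.9488


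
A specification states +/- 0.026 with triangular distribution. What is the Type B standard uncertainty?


u_B = half_width / sqrt(6)
u_B = 0.026 / 2.4494897
u_B = 0.0106

0.0106


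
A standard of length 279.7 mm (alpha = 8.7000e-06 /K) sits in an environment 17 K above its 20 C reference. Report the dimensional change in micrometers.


dL = L * alpha * dT
= 279.7 * 8.7000e-06 * 17
= 0.0413676 mm
dL_um = 0.0413676 * 1000 = 41.3676 um

41.3676


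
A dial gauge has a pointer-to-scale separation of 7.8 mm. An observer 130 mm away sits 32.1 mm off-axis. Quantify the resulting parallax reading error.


error = h * offset / d
= 7.8 * 32.1 / 130
= 1.9260

1.9260


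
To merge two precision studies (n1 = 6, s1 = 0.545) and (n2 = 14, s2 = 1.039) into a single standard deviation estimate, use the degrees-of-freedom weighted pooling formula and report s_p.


s_p = sqrt(((n1-1)*s1^2 + (n2-1)*s2^2) / (n1+n2-2))
numerator = (6-1)*0.545^2 + (14-1)*1.039^2 = 1.485125 + 14.033773 = 15.518898
denominator = 6 + 14 - 2 = 18
s_p^2 = 15.518898 / 18 = 0.862161
s_p = sqrt(0.862161) = 0.9285

0.9285


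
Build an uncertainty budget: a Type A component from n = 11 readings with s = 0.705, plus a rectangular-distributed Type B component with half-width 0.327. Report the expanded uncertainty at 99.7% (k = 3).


u_A = s / sqrt(n) = 0.705 / sqrt(11) = 0.2125655
u_B = half_width / sqrt(3) = 0.327 / sqrt(3) = 0.18879354
uc = sqrt(u_A^2 + u_B^2) = sqrt(0.2125655^2 + 0.18879354^2) = 0.28430106
U = k * uc = 3 * 0.28430106
U = 0.8529

0.8529


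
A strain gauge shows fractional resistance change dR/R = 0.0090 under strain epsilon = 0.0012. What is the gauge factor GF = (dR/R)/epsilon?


GF = (dR/R) / epsilon
= 0.0090 / 0.0012
= 7.5000

7.5000


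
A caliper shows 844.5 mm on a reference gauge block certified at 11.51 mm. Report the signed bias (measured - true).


Systematic error = measured - true
= 844.5 - 11.51
= 832.9900

832.9900


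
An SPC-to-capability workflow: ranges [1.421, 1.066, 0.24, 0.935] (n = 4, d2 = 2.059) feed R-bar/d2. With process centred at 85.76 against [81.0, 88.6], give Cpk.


R_bar = (1.421 + 1.066 + 0.24 + 0.935) / 4 = 0.9155
sigma = R_bar / d2 = 0.9155 / 2.059 = 0.44463332
Cp = (USL - LSL)/(6*sigma) = (88.6 - 81.0)/(6*0.44463332) = 2.8488
Cpu = (88.6 - 85.76)/(3*0.44463332) = 2.1291
Cpl = (85.76 - 81.0)/(3*0.44463332) = 3.5685
Cpk = min(Cpu, Cpl) = 2.1291

2.1291


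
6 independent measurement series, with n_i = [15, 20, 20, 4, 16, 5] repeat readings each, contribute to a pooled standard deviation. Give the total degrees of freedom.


nu = sum_i (n_i - 1)
nu = ((15 - 1) + (20 - 1) + (20 - 1) + (4 - 1) + (16 - 1) + (5 - 1))
nu = 14 + 19 + 19 + 3 + 15 + 4
nu = 74

74


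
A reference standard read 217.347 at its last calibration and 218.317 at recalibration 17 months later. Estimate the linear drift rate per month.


rate = (v2 - v1) / months
= (218.317 - 217.347) / 17
= 0.9700 / 17
= 0.0571

0.0571


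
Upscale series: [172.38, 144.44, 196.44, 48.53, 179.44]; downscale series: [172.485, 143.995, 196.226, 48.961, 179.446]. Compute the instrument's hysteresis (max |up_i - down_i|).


|172.38 - 172.485| = 0.1050
|144.44 - 143.995| = 0.4450
|196.44 - 196.226| = 0.2140
|48.53 - 48.961| = 0.4310
|179.44 - 179.446| = 0.0060
hysteresis = max(diffs) = 0.4450

0.4450


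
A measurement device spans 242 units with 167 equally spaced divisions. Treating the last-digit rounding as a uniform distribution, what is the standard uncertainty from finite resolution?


resolution = range / divisions
resolution = 242 / 167 = 1.4491018
u_res = resolution / (2*sqrt(3))
u_res = 1.4491018 / 3.4641016
u_res = 0.4183

0.4183


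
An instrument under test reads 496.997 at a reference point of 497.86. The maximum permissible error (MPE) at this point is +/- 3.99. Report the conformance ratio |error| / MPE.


e = indication - reference = 496.997 - 497.86 = -0.8630
|e| = 0.8630
ratio = |e| / MPE = 0.8630 / 3.99
ratio = 0.2163

0.2163
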